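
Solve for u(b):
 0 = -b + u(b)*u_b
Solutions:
 u(b) = -sqrt(C1 + b^2)
 u(b) = sqrt(C1 + b^2)


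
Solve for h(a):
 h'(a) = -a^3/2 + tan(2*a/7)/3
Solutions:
 h(a) = C1 - a^4/8 - 7*log(cos(2*a/7))/6


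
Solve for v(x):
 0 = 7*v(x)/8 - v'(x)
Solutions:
 v(x) = C1*exp(7*x/8)


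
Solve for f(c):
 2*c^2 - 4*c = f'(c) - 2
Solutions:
 f(c) = C1 + 2*c^3/3 - 2*c^2 + 2*c


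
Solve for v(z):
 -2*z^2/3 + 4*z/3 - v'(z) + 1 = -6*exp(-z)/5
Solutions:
 v(z) = C1 - 2*z^3/9 + 2*z^2/3 + z - 6*exp(-z)/5


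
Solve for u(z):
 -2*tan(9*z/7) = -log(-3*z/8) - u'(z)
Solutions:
 u(z) = C1 - z*log(-z) - z*log(3) + z + 3*z*log(2) - 14*log(cos(9*z/7))/9


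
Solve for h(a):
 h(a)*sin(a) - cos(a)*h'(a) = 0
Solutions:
 h(a) = C1/cos(a)


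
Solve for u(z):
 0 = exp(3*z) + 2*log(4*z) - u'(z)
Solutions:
 u(z) = C1 + 2*z*log(z) + 2*z*(-1 + 2*log(2)) + exp(3*z)/3


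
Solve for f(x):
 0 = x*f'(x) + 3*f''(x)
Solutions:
 f(x) = C1 + C2*erf(sqrt(6)*x/6)


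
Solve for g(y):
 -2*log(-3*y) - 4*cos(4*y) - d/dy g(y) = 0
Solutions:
 g(y) = C1 - 2*y*log(-y) - 2*y*log(3) + 2*y - sin(4*y)


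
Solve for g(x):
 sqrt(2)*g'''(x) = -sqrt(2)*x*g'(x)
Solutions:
 g(x) = C1 + Integral(C2*airyai(-x) + C3*airybi(-x), x)


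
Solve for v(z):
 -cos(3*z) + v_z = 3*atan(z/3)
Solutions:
 v(z) = C1 + 3*z*atan(z/3) - 9*log(z^2 + 9)/2 + sin(3*z)/3


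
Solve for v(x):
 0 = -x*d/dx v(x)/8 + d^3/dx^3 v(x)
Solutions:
 v(x) = C1 + Integral(C2*airyai(x/2) + C3*airybi(x/2), x)


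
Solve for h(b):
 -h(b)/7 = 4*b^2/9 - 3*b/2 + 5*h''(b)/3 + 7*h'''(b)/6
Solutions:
 h(b) = C1*exp(b*(-20 + 100/(9*sqrt(17969) + 1567)^(1/3) + (9*sqrt(17969) + 1567)^(1/3))/42)*sin(sqrt(3)*b*(-(9*sqrt(17969) + 1567)^(1/3) + 100/(9*sqrt(17969) + 1567)^(1/3))/42) + C2*exp(b*(-20 + 100/(9*sqrt(17969) + 1567)^(1/3) + (9*sqrt(17969) + 1567)^(1/3))/42)*cos(sqrt(3)*b*(-(9*sqrt(17969) + 1567)^(1/3) + 100/(9*sqrt(17969) + 1567)^(1/3))/42) + C3*exp(-b*(100/(9*sqrt(17969) + 1567)^(1/3) + 10 + (9*sqrt(17969) + 1567)^(1/3))/21) - 28*b^2/9 + 21*b/2 + 1960/27


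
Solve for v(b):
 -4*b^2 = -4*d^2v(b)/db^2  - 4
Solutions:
 v(b) = C1 + C2*b + b^4/12 - b^2/2


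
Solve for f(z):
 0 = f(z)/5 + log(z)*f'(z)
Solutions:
 f(z) = C1*exp(-li(z)/5)


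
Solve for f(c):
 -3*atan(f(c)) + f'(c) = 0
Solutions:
 Integral(1/atan(_y), (_y, f(c))) = C1 + 3*c


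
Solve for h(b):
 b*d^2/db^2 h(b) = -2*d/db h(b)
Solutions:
 h(b) = C1 + C2/b


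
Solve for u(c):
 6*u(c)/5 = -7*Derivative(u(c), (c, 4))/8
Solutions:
 u(c) = (C1*sin(sqrt(2)*3^(1/4)*35^(3/4)*c/35) + C2*cos(sqrt(2)*3^(1/4)*35^(3/4)*c/35))*exp(-sqrt(2)*3^(1/4)*35^(3/4)*c/35) + (C3*sin(sqrt(2)*3^(1/4)*35^(3/4)*c/35) + C4*cos(sqrt(2)*3^(1/4)*35^(3/4)*c/35))*exp(sqrt(2)*3^(1/4)*35^(3/4)*c/35)


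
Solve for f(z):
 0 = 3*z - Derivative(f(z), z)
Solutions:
 f(z) = C1 + 3*z^2/2


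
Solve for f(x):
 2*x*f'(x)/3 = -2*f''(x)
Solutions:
 f(x) = C1 + C2*erf(sqrt(6)*x/6)


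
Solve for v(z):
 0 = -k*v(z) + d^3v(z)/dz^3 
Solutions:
 v(z) = C1*exp(k^(1/3)*z) + C2*exp(k^(1/3)*z*(-1 + sqrt(3)*I)/2) + C3*exp(-k^(1/3)*z*(1 + sqrt(3)*I)/2)


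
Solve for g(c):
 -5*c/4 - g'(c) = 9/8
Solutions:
 g(c) = C1 - 5*c^2/8 - 9*c/8


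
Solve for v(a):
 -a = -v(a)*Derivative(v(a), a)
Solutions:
 v(a) = -sqrt(C1 + a^2)
 v(a) = sqrt(C1 + a^2)


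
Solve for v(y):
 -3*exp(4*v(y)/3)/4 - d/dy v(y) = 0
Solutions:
 v(y) = 3*log(-(1/(C1 + 3*y))^(1/4)) + 3*log(3)/4
 v(y) = 3*log(1/(C1 + 3*y))/4 + 3*log(3)/4
 v(y) = 3*log(-I*(1/(C1 + 3*y))^(1/4)) + 3*log(3)/4
 v(y) = 3*log(I*(1/(C1 + 3*y))^(1/4)) + 3*log(3)/4


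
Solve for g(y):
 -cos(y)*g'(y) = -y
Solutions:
 g(y) = C1 + Integral(y/cos(y), y)


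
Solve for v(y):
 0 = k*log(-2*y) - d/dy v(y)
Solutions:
 v(y) = C1 + k*y*log(-y) + k*y*(-1 + log(2))


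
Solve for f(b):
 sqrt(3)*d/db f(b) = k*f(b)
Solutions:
 f(b) = C1*exp(sqrt(3)*b*k/3)


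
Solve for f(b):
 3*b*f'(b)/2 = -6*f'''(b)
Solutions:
 f(b) = C1 + Integral(C2*airyai(-2^(1/3)*b/2) + C3*airybi(-2^(1/3)*b/2), b)


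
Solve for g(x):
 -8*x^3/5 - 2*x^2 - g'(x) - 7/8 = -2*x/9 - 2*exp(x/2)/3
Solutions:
 g(x) = C1 - 2*x^4/5 - 2*x^3/3 + x^2/9 - 7*x/8 + 4*exp(x/2)/3


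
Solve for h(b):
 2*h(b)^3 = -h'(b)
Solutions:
 h(b) = -sqrt(2)*sqrt(-1/(C1 - 2*b))/2
 h(b) = sqrt(2)*sqrt(-1/(C1 - 2*b))/2


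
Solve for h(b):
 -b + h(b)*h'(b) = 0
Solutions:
 h(b) = -sqrt(C1 + b^2)
 h(b) = sqrt(C1 + b^2)


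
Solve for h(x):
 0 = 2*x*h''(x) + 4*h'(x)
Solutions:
 h(x) = C1 + C2/x


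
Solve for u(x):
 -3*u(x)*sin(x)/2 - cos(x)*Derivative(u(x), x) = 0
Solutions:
 u(x) = C1*cos(x)^(3/2)


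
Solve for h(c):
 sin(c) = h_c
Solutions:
 h(c) = C1 - cos(c)


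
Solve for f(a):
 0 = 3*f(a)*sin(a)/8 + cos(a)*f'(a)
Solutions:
 f(a) = C1*cos(a)^(3/8)


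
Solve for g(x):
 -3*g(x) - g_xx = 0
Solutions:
 g(x) = C1*sin(sqrt(3)*x) + C2*cos(sqrt(3)*x)


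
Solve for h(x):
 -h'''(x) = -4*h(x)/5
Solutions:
 h(x) = C3*exp(10^(2/3)*x/5) + (C1*sin(10^(2/3)*sqrt(3)*x/10) + C2*cos(10^(2/3)*sqrt(3)*x/10))*exp(-10^(2/3)*x/10)


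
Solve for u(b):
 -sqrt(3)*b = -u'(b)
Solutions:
 u(b) = C1 + sqrt(3)*b^2/2


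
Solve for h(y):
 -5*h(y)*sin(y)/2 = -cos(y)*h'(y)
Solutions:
 h(y) = C1/cos(y)^(5/2)


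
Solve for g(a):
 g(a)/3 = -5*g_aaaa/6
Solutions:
 g(a) = (C1*sin(10^(3/4)*a/10) + C2*cos(10^(3/4)*a/10))*exp(-10^(3/4)*a/10) + (C3*sin(10^(3/4)*a/10) + C4*cos(10^(3/4)*a/10))*exp(10^(3/4)*a/10)


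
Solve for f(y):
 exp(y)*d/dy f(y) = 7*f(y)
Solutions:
 f(y) = C1*exp(-7*exp(-y))


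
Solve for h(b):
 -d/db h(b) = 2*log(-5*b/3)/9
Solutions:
 h(b) = C1 - 2*b*log(-b)/9 + 2*b*(-log(5) + 1 + log(3))/9


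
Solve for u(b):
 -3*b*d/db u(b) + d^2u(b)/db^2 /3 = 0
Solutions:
 u(b) = C1 + C2*erfi(3*sqrt(2)*b/2)


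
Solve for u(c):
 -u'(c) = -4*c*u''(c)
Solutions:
 u(c) = C1 + C2*c^(5/4)


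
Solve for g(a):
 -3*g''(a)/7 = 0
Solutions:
 g(a) = C1 + C2*a


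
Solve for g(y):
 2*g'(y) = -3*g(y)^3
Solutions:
 g(y) = -sqrt(-1/(C1 - 3*y))
 g(y) = sqrt(-1/(C1 - 3*y))


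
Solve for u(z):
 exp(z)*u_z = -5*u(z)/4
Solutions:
 u(z) = C1*exp(5*exp(-z)/4)


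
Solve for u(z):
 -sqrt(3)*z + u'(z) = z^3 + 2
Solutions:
 u(z) = C1 + z^4/4 + sqrt(3)*z^2/2 + 2*z


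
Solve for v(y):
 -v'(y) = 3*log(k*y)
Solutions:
 v(y) = C1 - 3*y*log(k*y) + 3*y


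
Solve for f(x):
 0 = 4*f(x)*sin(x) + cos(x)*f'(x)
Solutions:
 f(x) = C1*cos(x)^4


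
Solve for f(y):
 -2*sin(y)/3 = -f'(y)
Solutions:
 f(y) = C1 - 2*cos(y)/3


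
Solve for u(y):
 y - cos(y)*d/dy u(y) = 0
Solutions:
 u(y) = C1 + Integral(y/cos(y), y)


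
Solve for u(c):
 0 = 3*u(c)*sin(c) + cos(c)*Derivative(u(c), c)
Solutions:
 u(c) = C1*cos(c)^3


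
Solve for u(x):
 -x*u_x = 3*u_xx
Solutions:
 u(x) = C1 + C2*erf(sqrt(6)*x/6)


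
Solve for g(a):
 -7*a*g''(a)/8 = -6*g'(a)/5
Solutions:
 g(a) = C1 + C2*a^(83/35)


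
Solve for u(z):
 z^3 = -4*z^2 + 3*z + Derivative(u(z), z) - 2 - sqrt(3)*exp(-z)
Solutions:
 u(z) = C1 + z^4/4 + 4*z^3/3 - 3*z^2/2 + 2*z - sqrt(3)*exp(-z)


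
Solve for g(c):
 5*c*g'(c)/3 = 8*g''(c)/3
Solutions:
 g(c) = C1 + C2*erfi(sqrt(5)*c/4)


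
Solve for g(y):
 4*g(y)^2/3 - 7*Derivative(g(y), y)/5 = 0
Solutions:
 g(y) = -21/(C1 + 20*y)


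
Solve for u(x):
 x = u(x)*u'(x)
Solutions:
 u(x) = -sqrt(C1 + x^2)
 u(x) = sqrt(C1 + x^2)


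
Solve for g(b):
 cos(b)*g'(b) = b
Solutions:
 g(b) = C1 + Integral(b/cos(b), b)


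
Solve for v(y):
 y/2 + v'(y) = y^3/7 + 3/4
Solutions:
 v(y) = C1 + y^4/28 - y^2/4 + 3*y/4


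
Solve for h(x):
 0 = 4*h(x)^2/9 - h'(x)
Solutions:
 h(x) = -9/(C1 + 4*x)


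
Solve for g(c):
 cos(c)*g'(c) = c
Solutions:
 g(c) = C1 + Integral(c/cos(c), c)


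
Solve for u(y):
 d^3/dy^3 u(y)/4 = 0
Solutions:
 u(y) = C1 + C2*y + C3*y^2


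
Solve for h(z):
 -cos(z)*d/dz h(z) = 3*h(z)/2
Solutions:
 h(z) = C1*(sin(z) - 1)^(3/4)/(sin(z) + 1)^(3/4)


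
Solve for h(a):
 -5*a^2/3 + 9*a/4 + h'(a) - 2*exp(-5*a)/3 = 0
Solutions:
 h(a) = C1 + 5*a^3/9 - 9*a^2/8 - 2*exp(-5*a)/15


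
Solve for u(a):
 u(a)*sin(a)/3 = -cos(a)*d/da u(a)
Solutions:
 u(a) = C1*cos(a)^(1/3)


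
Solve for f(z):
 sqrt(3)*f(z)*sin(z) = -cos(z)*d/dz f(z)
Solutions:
 f(z) = C1*cos(z)^(sqrt(3))


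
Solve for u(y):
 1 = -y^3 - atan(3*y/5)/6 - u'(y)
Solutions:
 u(y) = C1 - y^4/4 - y*atan(3*y/5)/6 - y + 5*log(9*y^2 + 25)/36


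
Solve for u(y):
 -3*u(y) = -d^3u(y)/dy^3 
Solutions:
 u(y) = C3*exp(3^(1/3)*y) + (C1*sin(3^(5/6)*y/2) + C2*cos(3^(5/6)*y/2))*exp(-3^(1/3)*y/2)


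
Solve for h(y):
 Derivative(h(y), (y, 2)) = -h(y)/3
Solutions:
 h(y) = C1*sin(sqrt(3)*y/3) + C2*cos(sqrt(3)*y/3)


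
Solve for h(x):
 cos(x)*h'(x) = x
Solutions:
 h(x) = C1 + Integral(x/cos(x), x)


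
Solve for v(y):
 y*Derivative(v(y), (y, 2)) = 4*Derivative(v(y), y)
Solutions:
 v(y) = C1 + C2*y^5


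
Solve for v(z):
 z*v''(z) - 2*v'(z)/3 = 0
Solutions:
 v(z) = C1 + C2*z^(5/3)


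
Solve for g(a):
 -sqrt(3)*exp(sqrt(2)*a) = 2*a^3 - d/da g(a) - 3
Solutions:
 g(a) = C1 + a^4/2 - 3*a + sqrt(6)*exp(sqrt(2)*a)/2


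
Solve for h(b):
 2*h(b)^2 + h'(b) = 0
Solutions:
 h(b) = 1/(C1 + 2*b)


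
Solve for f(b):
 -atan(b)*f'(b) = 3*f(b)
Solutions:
 f(b) = C1*exp(-3*Integral(1/atan(b), b))


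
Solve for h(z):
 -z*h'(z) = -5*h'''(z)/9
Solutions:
 h(z) = C1 + Integral(C2*airyai(15^(2/3)*z/5) + C3*airybi(15^(2/3)*z/5), z)


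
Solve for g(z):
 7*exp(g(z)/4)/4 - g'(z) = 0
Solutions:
 g(z) = 4*log(-1/(C1 + 7*z)) + 16*log(2)


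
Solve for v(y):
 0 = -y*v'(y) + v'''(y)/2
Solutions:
 v(y) = C1 + Integral(C2*airyai(2^(1/3)*y) + C3*airybi(2^(1/3)*y), y)


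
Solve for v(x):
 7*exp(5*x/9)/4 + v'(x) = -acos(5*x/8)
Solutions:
 v(x) = C1 - x*acos(5*x/8) + sqrt(64 - 25*x^2)/5 - 63*exp(5*x/9)/20


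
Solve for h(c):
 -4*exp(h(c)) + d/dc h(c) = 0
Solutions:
 h(c) = log(-1/(C1 + 4*c))


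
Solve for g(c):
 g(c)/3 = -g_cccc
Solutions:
 g(c) = (C1*sin(sqrt(2)*3^(3/4)*c/6) + C2*cos(sqrt(2)*3^(3/4)*c/6))*exp(-sqrt(2)*3^(3/4)*c/6) + (C3*sin(sqrt(2)*3^(3/4)*c/6) + C4*cos(sqrt(2)*3^(3/4)*c/6))*exp(sqrt(2)*3^(3/4)*c/6)


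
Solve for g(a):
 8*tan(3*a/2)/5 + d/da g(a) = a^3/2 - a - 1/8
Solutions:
 g(a) = C1 + a^4/8 - a^2/2 - a/8 + 16*log(cos(3*a/2))/15


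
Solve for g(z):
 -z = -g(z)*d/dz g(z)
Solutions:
 g(z) = -sqrt(C1 + z^2)
 g(z) = sqrt(C1 + z^2)


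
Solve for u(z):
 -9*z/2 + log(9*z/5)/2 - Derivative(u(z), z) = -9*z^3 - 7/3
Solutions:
 u(z) = C1 + 9*z^4/4 - 9*z^2/4 + z*log(z)/2 - z*log(5)/2 + z*log(3) + 11*z/6


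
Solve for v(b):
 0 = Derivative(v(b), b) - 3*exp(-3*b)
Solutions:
 v(b) = C1 - exp(-3*b)


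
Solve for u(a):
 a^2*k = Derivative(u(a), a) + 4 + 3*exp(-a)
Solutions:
 u(a) = C1 + a^3*k/3 - 4*a + 3*exp(-a)


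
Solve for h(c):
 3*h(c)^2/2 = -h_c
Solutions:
 h(c) = 2/(C1 + 3*c)


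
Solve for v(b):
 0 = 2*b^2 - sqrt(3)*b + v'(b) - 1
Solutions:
 v(b) = C1 - 2*b^3/3 + sqrt(3)*b^2/2 + b


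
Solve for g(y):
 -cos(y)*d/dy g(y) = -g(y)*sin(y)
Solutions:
 g(y) = C1/cos(y)


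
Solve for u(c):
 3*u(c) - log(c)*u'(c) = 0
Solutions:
 u(c) = C1*exp(3*li(c))


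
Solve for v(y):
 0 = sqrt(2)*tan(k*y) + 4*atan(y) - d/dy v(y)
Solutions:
 v(y) = C1 + 4*y*atan(y) + sqrt(2)*Piecewise((-log(cos(k*y))/k, Ne(k, 0)), (0, True)) - 2*log(y^2 + 1)


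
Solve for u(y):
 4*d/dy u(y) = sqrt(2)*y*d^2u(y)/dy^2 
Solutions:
 u(y) = C1 + C2*y^(1 + 2*sqrt(2))


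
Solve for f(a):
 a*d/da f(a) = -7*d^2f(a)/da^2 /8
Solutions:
 f(a) = C1 + C2*erf(2*sqrt(7)*a/7)


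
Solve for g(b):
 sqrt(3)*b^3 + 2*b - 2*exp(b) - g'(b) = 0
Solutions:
 g(b) = C1 + sqrt(3)*b^4/4 + b^2 - 2*exp(b)


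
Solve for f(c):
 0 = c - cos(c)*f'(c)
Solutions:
 f(c) = C1 + Integral(c/cos(c), c)


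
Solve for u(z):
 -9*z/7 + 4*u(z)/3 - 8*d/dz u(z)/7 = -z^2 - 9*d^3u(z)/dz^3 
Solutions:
 u(z) = C1*exp(2^(1/3)*z*(4*2^(1/3)/(sqrt(191793)/441 + 1)^(1/3) + 21*(sqrt(191793)/441 + 1)^(1/3))/126)*sin(sqrt(3)*z*(-21*(2*sqrt(191793)/441 + 2)^(1/3) + 8/(2*sqrt(191793)/441 + 2)^(1/3))/126) + C2*exp(2^(1/3)*z*(4*2^(1/3)/(sqrt(191793)/441 + 1)^(1/3) + 21*(sqrt(191793)/441 + 1)^(1/3))/126)*cos(sqrt(3)*z*(-21*(2*sqrt(191793)/441 + 2)^(1/3) + 8/(2*sqrt(191793)/441 + 2)^(1/3))/126) + C3*exp(-2^(1/3)*z*(4*2^(1/3)/(sqrt(191793)/441 + 1)^(1/3) + 21*(sqrt(191793)/441 + 1)^(1/3))/63) - 3*z^2/4 - 9*z/28 - 27/98


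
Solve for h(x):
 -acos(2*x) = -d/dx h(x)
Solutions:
 h(x) = C1 + x*acos(2*x) - sqrt(1 - 4*x^2)/2


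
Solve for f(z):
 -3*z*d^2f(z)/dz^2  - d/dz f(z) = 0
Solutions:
 f(z) = C1 + C2*z^(2/3)


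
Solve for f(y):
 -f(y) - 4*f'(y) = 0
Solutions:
 f(y) = C1*exp(-y/4)


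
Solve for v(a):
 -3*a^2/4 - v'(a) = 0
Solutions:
 v(a) = C1 - a^3/4


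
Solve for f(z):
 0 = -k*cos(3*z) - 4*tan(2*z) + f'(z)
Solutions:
 f(z) = C1 + k*sin(3*z)/3 - 2*log(cos(2*z))


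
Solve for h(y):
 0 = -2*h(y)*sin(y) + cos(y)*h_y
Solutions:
 h(y) = C1/cos(y)^2


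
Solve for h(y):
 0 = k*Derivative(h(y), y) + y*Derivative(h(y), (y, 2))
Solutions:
 h(y) = C1 + y^(1 - re(k))*(C2*sin(log(y)*Abs(im(k))) + C3*cos(log(y)*im(k)))


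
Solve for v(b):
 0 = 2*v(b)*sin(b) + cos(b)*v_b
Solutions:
 v(b) = C1*cos(b)^2


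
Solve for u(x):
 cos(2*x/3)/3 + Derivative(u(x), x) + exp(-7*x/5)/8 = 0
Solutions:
 u(x) = C1 - sin(2*x/3)/2 + 5*exp(-7*x/5)/56


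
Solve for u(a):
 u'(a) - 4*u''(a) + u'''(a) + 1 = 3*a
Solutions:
 u(a) = C1 + C2*exp(a*(2 - sqrt(3))) + C3*exp(a*(sqrt(3) + 2)) + 3*a^2/2 + 11*a


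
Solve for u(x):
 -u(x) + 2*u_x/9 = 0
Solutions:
 u(x) = C1*exp(9*x/2)


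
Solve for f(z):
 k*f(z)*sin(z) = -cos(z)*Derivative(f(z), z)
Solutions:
 f(z) = C1*exp(k*log(cos(z)))


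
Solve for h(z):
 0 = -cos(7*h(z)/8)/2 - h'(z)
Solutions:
 z/2 - 4*log(sin(7*h(z)/8) - 1)/7 + 4*log(sin(7*h(z)/8) + 1)/7 = C1


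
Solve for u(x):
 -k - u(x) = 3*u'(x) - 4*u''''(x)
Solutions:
 u(x) = C1*exp(x*(-4 - (1 + 3*sqrt(57))^(1/3) + 8/(1 + 3*sqrt(57))^(1/3))/12)*sin(sqrt(3)*x*(8/(1 + 3*sqrt(57))^(1/3) + (1 + 3*sqrt(57))^(1/3))/12) + C2*exp(x*(-4 - (1 + 3*sqrt(57))^(1/3) + 8/(1 + 3*sqrt(57))^(1/3))/12)*cos(sqrt(3)*x*(8/(1 + 3*sqrt(57))^(1/3) + (1 + 3*sqrt(57))^(1/3))/12) + C3*exp(x) + C4*exp(x*(-8/(1 + 3*sqrt(57))^(1/3) - 2 + (1 + 3*sqrt(57))^(1/3))/6) - k


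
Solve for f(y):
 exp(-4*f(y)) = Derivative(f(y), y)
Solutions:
 f(y) = log(-I*(C1 + 4*y)^(1/4))
 f(y) = log(I*(C1 + 4*y)^(1/4))
 f(y) = log(-(C1 + 4*y)^(1/4))
 f(y) = log(C1 + 4*y)/4


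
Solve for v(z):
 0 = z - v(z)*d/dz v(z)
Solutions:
 v(z) = -sqrt(C1 + z^2)
 v(z) = sqrt(C1 + z^2)


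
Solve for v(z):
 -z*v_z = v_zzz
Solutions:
 v(z) = C1 + Integral(C2*airyai(-z) + C3*airybi(-z), z)


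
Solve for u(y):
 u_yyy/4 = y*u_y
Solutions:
 u(y) = C1 + Integral(C2*airyai(2^(2/3)*y) + C3*airybi(2^(2/3)*y), y)


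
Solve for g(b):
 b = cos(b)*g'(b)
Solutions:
 g(b) = C1 + Integral(b/cos(b), b)


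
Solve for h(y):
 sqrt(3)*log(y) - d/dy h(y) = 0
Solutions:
 h(y) = C1 + sqrt(3)*y*log(y) - sqrt(3)*y


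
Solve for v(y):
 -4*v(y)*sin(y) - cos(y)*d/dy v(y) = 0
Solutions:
 v(y) = C1*cos(y)^4


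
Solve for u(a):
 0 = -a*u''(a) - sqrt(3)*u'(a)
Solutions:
 u(a) = C1 + C2*a^(1 - sqrt(3))


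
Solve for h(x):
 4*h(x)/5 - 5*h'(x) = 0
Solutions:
 h(x) = C1*exp(4*x/25)


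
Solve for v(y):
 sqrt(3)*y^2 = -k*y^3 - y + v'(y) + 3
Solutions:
 v(y) = C1 + k*y^4/4 + sqrt(3)*y^3/3 + y^2/2 - 3*y


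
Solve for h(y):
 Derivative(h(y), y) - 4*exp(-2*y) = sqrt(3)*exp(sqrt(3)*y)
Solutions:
 h(y) = C1 + exp(sqrt(3)*y) - 2*exp(-2*y)


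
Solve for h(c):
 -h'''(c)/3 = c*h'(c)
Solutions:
 h(c) = C1 + Integral(C2*airyai(-3^(1/3)*c) + C3*airybi(-3^(1/3)*c), c)


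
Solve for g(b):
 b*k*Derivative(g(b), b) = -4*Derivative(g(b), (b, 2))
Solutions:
 g(b) = Piecewise((-sqrt(2)*sqrt(pi)*C1*erf(sqrt(2)*b*sqrt(k)/4)/sqrt(k) - C2, (k > 0) | (k < 0)), (-C1*b - C2, True))


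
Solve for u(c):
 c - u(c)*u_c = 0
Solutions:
 u(c) = -sqrt(C1 + c^2)
 u(c) = sqrt(C1 + c^2)


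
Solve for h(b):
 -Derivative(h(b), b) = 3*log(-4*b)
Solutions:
 h(b) = C1 - 3*b*log(-b) + 3*b*(1 - 2*log(2))


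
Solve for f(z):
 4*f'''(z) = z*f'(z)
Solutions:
 f(z) = C1 + Integral(C2*airyai(2^(1/3)*z/2) + C3*airybi(2^(1/3)*z/2), z)


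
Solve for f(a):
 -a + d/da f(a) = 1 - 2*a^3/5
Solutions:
 f(a) = C1 - a^4/10 + a^2/2 + a


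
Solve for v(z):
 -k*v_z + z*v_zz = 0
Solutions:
 v(z) = C1 + z^(re(k) + 1)*(C2*sin(log(z)*Abs(im(k))) + C3*cos(log(z)*im(k)))


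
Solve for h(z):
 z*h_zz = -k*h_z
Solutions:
 h(z) = C1 + z^(1 - re(k))*(C2*sin(log(z)*Abs(im(k))) + C3*cos(log(z)*im(k)))


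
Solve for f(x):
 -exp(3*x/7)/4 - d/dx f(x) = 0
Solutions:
 f(x) = C1 - 7*exp(3*x/7)/12


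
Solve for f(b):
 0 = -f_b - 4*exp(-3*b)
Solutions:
 f(b) = C1 + 4*exp(-3*b)/3


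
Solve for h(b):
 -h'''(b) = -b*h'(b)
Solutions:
 h(b) = C1 + Integral(C2*airyai(b) + C3*airybi(b), b)


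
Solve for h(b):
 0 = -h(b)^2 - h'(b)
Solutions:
 h(b) = 1/(C1 + b)


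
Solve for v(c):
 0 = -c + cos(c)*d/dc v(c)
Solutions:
 v(c) = C1 + Integral(c/cos(c), c)


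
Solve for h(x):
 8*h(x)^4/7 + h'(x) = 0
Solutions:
 h(x) = 7^(1/3)*(1/(C1 + 24*x))^(1/3)
 h(x) = 7^(1/3)*(-3^(2/3) - 3*3^(1/6)*I)*(1/(C1 + 8*x))^(1/3)/6
 h(x) = 7^(1/3)*(-3^(2/3) + 3*3^(1/6)*I)*(1/(C1 + 8*x))^(1/3)/6


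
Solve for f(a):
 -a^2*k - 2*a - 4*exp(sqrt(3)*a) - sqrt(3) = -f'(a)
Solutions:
 f(a) = C1 + a^3*k/3 + a^2 + sqrt(3)*a + 4*sqrt(3)*exp(sqrt(3)*a)/3


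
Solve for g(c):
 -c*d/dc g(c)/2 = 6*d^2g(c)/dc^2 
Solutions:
 g(c) = C1 + C2*erf(sqrt(6)*c/12)


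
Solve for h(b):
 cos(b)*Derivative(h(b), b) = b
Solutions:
 h(b) = C1 + Integral(b/cos(b), b)


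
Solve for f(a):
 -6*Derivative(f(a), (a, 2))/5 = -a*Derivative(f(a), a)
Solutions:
 f(a) = C1 + C2*erfi(sqrt(15)*a/6)


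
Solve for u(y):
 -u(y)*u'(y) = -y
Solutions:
 u(y) = -sqrt(C1 + y^2)
 u(y) = sqrt(C1 + y^2)


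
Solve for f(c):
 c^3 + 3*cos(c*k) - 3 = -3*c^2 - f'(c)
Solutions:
 f(c) = C1 - c^4/4 - c^3 + 3*c - 3*sin(c*k)/k


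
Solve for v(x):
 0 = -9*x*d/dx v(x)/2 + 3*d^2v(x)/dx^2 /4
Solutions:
 v(x) = C1 + C2*erfi(sqrt(3)*x)


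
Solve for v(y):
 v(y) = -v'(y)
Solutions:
 v(y) = C1*exp(-y)


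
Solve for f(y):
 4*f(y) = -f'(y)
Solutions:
 f(y) = C1*exp(-4*y)


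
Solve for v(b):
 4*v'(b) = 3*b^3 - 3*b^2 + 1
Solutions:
 v(b) = C1 + 3*b^4/16 - b^3/4 + b/4


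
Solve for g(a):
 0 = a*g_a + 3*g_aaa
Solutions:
 g(a) = C1 + Integral(C2*airyai(-3^(2/3)*a/3) + C3*airybi(-3^(2/3)*a/3), a)


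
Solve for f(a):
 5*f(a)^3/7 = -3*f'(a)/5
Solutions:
 f(a) = -sqrt(42)*sqrt(-1/(C1 - 25*a))/2
 f(a) = sqrt(42)*sqrt(-1/(C1 - 25*a))/2


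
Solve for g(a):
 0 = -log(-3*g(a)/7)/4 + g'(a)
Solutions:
 -4*Integral(1/(log(-_y) - log(7) + log(3)), (_y, g(a))) = C1 - a


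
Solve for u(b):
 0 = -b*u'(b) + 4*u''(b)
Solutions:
 u(b) = C1 + C2*erfi(sqrt(2)*b/4)


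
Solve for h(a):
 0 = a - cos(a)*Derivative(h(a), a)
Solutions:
 h(a) = C1 + Integral(a/cos(a), a)


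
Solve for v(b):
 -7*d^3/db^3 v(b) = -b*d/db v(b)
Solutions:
 v(b) = C1 + Integral(C2*airyai(7^(2/3)*b/7) + C3*airybi(7^(2/3)*b/7), b)


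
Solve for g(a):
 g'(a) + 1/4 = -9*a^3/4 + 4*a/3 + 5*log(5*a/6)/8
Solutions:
 g(a) = C1 - 9*a^4/16 + 2*a^2/3 + 5*a*log(a)/8 - 5*a*log(6)/8 - 7*a/8 + 5*a*log(5)/8


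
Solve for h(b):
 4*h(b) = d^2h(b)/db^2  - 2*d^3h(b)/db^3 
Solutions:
 h(b) = C1*exp(b*((12*sqrt(321) + 215)^(-1/3) + 2 + (12*sqrt(321) + 215)^(1/3))/12)*sin(sqrt(3)*b*(-(12*sqrt(321) + 215)^(1/3) + (12*sqrt(321) + 215)^(-1/3))/12) + C2*exp(b*((12*sqrt(321) + 215)^(-1/3) + 2 + (12*sqrt(321) + 215)^(1/3))/12)*cos(sqrt(3)*b*(-(12*sqrt(321) + 215)^(1/3) + (12*sqrt(321) + 215)^(-1/3))/12) + C3*exp(b*(-(12*sqrt(321) + 215)^(1/3) - 1/(12*sqrt(321) + 215)^(1/3) + 1)/6)


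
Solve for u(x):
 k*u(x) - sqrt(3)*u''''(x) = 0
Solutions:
 u(x) = C1*exp(-3^(7/8)*k^(1/4)*x/3) + C2*exp(3^(7/8)*k^(1/4)*x/3) + C3*exp(-3^(7/8)*I*k^(1/4)*x/3) + C4*exp(3^(7/8)*I*k^(1/4)*x/3)


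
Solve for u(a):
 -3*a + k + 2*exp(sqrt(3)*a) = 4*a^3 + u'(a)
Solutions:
 u(a) = C1 - a^4 - 3*a^2/2 + a*k + 2*sqrt(3)*exp(sqrt(3)*a)/3


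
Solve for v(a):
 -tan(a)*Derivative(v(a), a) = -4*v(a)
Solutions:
 v(a) = C1*sin(a)^4


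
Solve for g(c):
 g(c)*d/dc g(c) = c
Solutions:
 g(c) = -sqrt(C1 + c^2)
 g(c) = sqrt(C1 + c^2)


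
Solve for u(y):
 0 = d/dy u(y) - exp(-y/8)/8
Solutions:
 u(y) = C1 - 1/exp(y)^(1/8)


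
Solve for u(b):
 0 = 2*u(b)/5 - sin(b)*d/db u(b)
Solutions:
 u(b) = C1*(cos(b) - 1)^(1/5)/(cos(b) + 1)^(1/5)


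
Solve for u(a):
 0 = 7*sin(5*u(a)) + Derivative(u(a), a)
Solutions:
 u(a) = -acos((-C1 - exp(70*a))/(C1 - exp(70*a)))/5 + 2*pi/5
 u(a) = acos((-C1 - exp(70*a))/(C1 - exp(70*a)))/5


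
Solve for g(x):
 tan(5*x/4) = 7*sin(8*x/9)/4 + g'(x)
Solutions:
 g(x) = C1 - 4*log(cos(5*x/4))/5 + 63*cos(8*x/9)/32


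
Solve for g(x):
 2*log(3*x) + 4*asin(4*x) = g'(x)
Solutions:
 g(x) = C1 + 2*x*log(x) + 4*x*asin(4*x) - 2*x + 2*x*log(3) + sqrt(1 - 16*x^2)


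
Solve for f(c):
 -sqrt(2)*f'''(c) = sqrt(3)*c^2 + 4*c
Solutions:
 f(c) = C1 + C2*c + C3*c^2 - sqrt(6)*c^5/120 - sqrt(2)*c^4/12


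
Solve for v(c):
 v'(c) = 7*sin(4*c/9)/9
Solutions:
 v(c) = C1 - 7*cos(4*c/9)/4


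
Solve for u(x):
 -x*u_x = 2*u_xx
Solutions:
 u(x) = C1 + C2*erf(x/2)


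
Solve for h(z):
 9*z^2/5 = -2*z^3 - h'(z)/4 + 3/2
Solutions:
 h(z) = C1 - 2*z^4 - 12*z^3/5 + 6*z


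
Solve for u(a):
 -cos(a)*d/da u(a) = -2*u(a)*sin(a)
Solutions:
 u(a) = C1/cos(a)^2


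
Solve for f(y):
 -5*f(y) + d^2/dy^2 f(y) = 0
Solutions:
 f(y) = C1*exp(-sqrt(5)*y) + C2*exp(sqrt(5)*y)


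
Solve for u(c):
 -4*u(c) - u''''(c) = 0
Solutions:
 u(c) = (C1*sin(c) + C2*cos(c))*exp(-c) + (C3*sin(c) + C4*cos(c))*exp(c)


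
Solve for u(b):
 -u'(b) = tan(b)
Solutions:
 u(b) = C1 + log(cos(b))


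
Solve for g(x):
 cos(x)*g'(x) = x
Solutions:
 g(x) = C1 + Integral(x/cos(x), x)


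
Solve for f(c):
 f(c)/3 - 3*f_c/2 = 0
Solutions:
 f(c) = C1*exp(2*c/9)


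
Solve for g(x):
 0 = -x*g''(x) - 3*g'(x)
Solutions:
 g(x) = C1 + C2/x^2


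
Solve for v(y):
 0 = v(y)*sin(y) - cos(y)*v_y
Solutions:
 v(y) = C1/cos(y)


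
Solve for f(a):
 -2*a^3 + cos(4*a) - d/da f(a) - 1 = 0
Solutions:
 f(a) = C1 - a^4/2 - a + sin(4*a)/4


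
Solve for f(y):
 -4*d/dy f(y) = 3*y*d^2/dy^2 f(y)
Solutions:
 f(y) = C1 + C2/y^(1/3)


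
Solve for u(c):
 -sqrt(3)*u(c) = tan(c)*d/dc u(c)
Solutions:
 u(c) = C1/sin(c)^(sqrt(3))


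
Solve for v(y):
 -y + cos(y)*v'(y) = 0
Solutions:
 v(y) = C1 + Integral(y/cos(y), y)


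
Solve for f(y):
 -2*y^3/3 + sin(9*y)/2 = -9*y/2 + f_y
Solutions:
 f(y) = C1 - y^4/6 + 9*y^2/4 - cos(9*y)/18


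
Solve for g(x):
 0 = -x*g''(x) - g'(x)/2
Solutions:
 g(x) = C1 + C2*sqrt(x)


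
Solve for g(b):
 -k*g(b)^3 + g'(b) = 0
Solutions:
 g(b) = -sqrt(2)*sqrt(-1/(C1 + b*k))/2
 g(b) = sqrt(2)*sqrt(-1/(C1 + b*k))/2


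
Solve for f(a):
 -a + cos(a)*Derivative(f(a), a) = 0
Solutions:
 f(a) = C1 + Integral(a/cos(a), a)


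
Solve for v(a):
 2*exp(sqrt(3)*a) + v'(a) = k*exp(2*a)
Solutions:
 v(a) = C1 + k*exp(2*a)/2 - 2*sqrt(3)*exp(sqrt(3)*a)/3


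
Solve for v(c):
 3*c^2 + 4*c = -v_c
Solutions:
 v(c) = C1 - c^3 - 2*c^2


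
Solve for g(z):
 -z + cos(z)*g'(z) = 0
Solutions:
 g(z) = C1 + Integral(z/cos(z), z)


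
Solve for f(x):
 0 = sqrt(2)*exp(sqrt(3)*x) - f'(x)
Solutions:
 f(x) = C1 + sqrt(6)*exp(sqrt(3)*x)/3


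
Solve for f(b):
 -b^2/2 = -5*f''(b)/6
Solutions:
 f(b) = C1 + C2*b + b^4/20


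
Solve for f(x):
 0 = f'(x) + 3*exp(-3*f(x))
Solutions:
 f(x) = log(C1 - 9*x)/3
 f(x) = log((-3^(1/3) - 3^(5/6)*I)*(C1 - 3*x)^(1/3)/2)
 f(x) = log((-3^(1/3) + 3^(5/6)*I)*(C1 - 3*x)^(1/3)/2)


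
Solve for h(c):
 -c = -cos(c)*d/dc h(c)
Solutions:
 h(c) = C1 + Integral(c/cos(c), c)


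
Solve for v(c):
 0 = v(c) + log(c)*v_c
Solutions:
 v(c) = C1*exp(-li(c))


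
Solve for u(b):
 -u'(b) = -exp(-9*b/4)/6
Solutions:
 u(b) = C1 - 2*exp(-9*b/4)/27


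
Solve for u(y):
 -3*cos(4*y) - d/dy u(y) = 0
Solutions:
 u(y) = C1 - 3*sin(4*y)/4


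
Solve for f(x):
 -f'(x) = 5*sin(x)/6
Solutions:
 f(x) = C1 + 5*cos(x)/6


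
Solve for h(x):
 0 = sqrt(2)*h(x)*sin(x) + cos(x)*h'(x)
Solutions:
 h(x) = C1*cos(x)^(sqrt(2))


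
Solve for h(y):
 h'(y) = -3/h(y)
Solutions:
 h(y) = -sqrt(C1 - 6*y)
 h(y) = sqrt(C1 - 6*y)


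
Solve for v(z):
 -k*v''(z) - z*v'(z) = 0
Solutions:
 v(z) = C1 + C2*sqrt(k)*erf(sqrt(2)*z*sqrt(1/k)/2)


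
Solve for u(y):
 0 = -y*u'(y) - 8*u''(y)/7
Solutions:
 u(y) = C1 + C2*erf(sqrt(7)*y/4)


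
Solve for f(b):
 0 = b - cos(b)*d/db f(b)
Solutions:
 f(b) = C1 + Integral(b/cos(b), b)


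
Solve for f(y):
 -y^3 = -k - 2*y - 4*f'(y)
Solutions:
 f(y) = C1 - k*y/4 + y^4/16 - y^2/4


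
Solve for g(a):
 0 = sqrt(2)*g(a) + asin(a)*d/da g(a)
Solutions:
 g(a) = C1*exp(-sqrt(2)*Integral(1/asin(a), a))


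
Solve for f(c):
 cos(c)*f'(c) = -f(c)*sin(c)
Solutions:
 f(c) = C1*cos(c)


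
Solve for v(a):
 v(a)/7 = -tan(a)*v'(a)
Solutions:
 v(a) = C1/sin(a)^(1/7)


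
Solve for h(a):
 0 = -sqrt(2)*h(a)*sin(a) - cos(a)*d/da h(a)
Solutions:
 h(a) = C1*cos(a)^(sqrt(2))


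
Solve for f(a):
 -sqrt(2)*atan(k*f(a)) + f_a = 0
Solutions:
 Integral(1/atan(_y*k), (_y, f(a))) = C1 + sqrt(2)*a


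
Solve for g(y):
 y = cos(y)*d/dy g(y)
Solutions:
 g(y) = C1 + Integral(y/cos(y), y)


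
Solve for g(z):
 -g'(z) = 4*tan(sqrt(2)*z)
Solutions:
 g(z) = C1 + 2*sqrt(2)*log(cos(sqrt(2)*z))


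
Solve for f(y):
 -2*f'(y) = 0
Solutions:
 f(y) = C1


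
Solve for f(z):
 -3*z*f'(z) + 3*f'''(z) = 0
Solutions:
 f(z) = C1 + Integral(C2*airyai(z) + C3*airybi(z), z)


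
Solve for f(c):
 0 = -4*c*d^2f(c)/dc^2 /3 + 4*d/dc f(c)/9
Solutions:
 f(c) = C1 + C2*c^(4/3)


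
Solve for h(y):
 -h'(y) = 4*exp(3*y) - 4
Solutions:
 h(y) = C1 + 4*y - 4*exp(3*y)/3


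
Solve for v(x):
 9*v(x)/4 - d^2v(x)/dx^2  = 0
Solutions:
 v(x) = C1*exp(-3*x/2) + C2*exp(3*x/2)


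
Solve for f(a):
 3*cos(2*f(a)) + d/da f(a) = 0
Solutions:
 f(a) = -asin((C1 + exp(12*a))/(C1 - exp(12*a)))/2 + pi/2
 f(a) = asin((C1 + exp(12*a))/(C1 - exp(12*a)))/2


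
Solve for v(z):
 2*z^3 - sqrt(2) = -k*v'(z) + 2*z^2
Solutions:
 v(z) = C1 - z^4/(2*k) + 2*z^3/(3*k) + sqrt(2)*z/k


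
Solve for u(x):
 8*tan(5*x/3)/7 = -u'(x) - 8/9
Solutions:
 u(x) = C1 - 8*x/9 + 24*log(cos(5*x/3))/35


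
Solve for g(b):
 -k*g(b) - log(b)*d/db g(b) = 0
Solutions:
 g(b) = C1*exp(-k*li(b))


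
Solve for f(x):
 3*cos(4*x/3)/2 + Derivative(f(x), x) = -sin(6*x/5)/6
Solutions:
 f(x) = C1 - 9*sin(4*x/3)/8 + 5*cos(6*x/5)/36


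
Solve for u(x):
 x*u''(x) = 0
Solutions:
 u(x) = C1 + C2*x


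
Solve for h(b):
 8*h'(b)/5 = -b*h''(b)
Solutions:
 h(b) = C1 + C2/b^(3/5)


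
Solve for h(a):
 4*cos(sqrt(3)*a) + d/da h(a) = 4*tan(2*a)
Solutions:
 h(a) = C1 - 2*log(cos(2*a)) - 4*sqrt(3)*sin(sqrt(3)*a)/3


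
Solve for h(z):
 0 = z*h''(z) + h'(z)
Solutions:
 h(z) = C1 + C2*log(z)


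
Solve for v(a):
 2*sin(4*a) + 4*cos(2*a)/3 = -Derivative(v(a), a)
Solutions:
 v(a) = C1 - 2*sin(2*a)/3 + cos(4*a)/2


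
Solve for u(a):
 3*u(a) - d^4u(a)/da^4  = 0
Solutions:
 u(a) = C1*exp(-3^(1/4)*a) + C2*exp(3^(1/4)*a) + C3*sin(3^(1/4)*a) + C4*cos(3^(1/4)*a)


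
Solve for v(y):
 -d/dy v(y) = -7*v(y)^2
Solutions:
 v(y) = -1/(C1 + 7*y)


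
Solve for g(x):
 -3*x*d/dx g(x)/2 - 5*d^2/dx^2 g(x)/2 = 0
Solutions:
 g(x) = C1 + C2*erf(sqrt(30)*x/10)


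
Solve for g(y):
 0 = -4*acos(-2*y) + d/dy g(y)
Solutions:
 g(y) = C1 + 4*y*acos(-2*y) + 2*sqrt(1 - 4*y^2)


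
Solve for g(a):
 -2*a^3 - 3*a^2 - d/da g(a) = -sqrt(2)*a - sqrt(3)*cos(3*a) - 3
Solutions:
 g(a) = C1 - a^4/2 - a^3 + sqrt(2)*a^2/2 + 3*a + sqrt(3)*sin(3*a)/3


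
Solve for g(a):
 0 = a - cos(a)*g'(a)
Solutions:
 g(a) = C1 + Integral(a/cos(a), a)


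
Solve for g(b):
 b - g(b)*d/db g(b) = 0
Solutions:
 g(b) = -sqrt(C1 + b^2)
 g(b) = sqrt(C1 + b^2)


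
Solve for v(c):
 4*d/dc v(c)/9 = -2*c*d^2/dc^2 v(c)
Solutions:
 v(c) = C1 + C2*c^(7/9)


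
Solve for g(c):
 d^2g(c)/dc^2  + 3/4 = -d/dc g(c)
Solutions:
 g(c) = C1 + C2*exp(-c) - 3*c/4


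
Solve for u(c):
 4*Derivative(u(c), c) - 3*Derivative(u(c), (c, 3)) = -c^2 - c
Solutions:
 u(c) = C1 + C2*exp(-2*sqrt(3)*c/3) + C3*exp(2*sqrt(3)*c/3) - c^3/12 - c^2/8 - 3*c/8


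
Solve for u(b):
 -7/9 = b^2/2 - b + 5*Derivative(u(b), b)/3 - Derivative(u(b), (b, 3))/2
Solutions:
 u(b) = C1 + C2*exp(-sqrt(30)*b/3) + C3*exp(sqrt(30)*b/3) - b^3/10 + 3*b^2/10 - 97*b/150


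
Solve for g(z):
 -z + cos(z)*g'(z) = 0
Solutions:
 g(z) = C1 + Integral(z/cos(z), z)


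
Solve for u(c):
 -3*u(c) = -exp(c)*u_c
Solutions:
 u(c) = C1*exp(-3*exp(-c))


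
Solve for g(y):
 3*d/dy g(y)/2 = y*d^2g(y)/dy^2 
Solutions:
 g(y) = C1 + C2*y^(5/2)


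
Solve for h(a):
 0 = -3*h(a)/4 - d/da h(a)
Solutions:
 h(a) = C1*exp(-3*a/4)


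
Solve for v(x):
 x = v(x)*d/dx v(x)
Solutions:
 v(x) = -sqrt(C1 + x^2)
 v(x) = sqrt(C1 + x^2)


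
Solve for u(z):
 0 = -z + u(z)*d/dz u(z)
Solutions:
 u(z) = -sqrt(C1 + z^2)
 u(z) = sqrt(C1 + z^2)


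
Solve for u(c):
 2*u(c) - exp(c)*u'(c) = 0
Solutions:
 u(c) = C1*exp(-2*exp(-c))


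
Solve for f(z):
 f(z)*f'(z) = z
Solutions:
 f(z) = -sqrt(C1 + z^2)
 f(z) = sqrt(C1 + z^2)


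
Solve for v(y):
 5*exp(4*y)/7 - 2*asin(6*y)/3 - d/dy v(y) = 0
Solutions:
 v(y) = C1 - 2*y*asin(6*y)/3 - sqrt(1 - 36*y^2)/9 + 5*exp(4*y)/28


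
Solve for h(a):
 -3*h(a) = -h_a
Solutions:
 h(a) = C1*exp(3*a)


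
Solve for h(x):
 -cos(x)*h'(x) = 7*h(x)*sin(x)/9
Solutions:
 h(x) = C1*cos(x)^(7/9)


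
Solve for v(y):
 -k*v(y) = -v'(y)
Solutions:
 v(y) = C1*exp(k*y)


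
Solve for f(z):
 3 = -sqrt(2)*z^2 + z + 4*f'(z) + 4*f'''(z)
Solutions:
 f(z) = C1 + C2*sin(z) + C3*cos(z) + sqrt(2)*z^3/12 - z^2/8 - sqrt(2)*z/2 + 3*z/4


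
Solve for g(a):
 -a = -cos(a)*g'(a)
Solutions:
 g(a) = C1 + Integral(a/cos(a), a)


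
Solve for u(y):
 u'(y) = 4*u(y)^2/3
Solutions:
 u(y) = -3/(C1 + 4*y)


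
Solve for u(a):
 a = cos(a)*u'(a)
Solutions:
 u(a) = C1 + Integral(a/cos(a), a)


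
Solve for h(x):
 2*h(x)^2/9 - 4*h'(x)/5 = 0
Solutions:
 h(x) = -18/(C1 + 5*x)


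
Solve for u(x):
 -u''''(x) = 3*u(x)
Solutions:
 u(x) = (C1*sin(sqrt(2)*3^(1/4)*x/2) + C2*cos(sqrt(2)*3^(1/4)*x/2))*exp(-sqrt(2)*3^(1/4)*x/2) + (C3*sin(sqrt(2)*3^(1/4)*x/2) + C4*cos(sqrt(2)*3^(1/4)*x/2))*exp(sqrt(2)*3^(1/4)*x/2)


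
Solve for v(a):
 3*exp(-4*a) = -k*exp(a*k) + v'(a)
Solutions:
 v(a) = C1 + exp(a*k) - 3*exp(-4*a)/4


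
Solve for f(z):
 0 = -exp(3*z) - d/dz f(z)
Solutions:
 f(z) = C1 - exp(3*z)/3


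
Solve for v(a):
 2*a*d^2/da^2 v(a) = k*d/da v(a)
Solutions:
 v(a) = C1 + a^(re(k)/2 + 1)*(C2*sin(log(a)*Abs(im(k))/2) + C3*cos(log(a)*im(k)/2))


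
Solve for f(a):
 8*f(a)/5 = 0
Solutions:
 f(a) = 0


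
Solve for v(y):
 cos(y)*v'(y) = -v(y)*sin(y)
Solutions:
 v(y) = C1*cos(y)


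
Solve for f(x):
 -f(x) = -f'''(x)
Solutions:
 f(x) = C3*exp(x) + (C1*sin(sqrt(3)*x/2) + C2*cos(sqrt(3)*x/2))*exp(-x/2)


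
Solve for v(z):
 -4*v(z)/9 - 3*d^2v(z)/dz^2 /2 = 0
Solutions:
 v(z) = C1*sin(2*sqrt(6)*z/9) + C2*cos(2*sqrt(6)*z/9)


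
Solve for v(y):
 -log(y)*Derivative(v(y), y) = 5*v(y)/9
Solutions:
 v(y) = C1*exp(-5*li(y)/9)


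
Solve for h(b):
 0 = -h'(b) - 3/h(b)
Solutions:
 h(b) = -sqrt(C1 - 6*b)
 h(b) = sqrt(C1 - 6*b)


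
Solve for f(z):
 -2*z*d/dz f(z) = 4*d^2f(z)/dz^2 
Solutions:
 f(z) = C1 + C2*erf(z/2)


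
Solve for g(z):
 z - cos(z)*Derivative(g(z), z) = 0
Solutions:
 g(z) = C1 + Integral(z/cos(z), z)


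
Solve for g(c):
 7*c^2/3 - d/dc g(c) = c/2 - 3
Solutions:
 g(c) = C1 + 7*c^3/9 - c^2/4 + 3*c


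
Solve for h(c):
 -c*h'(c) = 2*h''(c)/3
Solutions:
 h(c) = C1 + C2*erf(sqrt(3)*c/2)


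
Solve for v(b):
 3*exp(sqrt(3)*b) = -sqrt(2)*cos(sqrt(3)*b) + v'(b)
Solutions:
 v(b) = C1 + sqrt(3)*exp(sqrt(3)*b) + sqrt(6)*sin(sqrt(3)*b)/3


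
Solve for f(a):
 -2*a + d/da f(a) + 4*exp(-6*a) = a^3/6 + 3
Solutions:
 f(a) = C1 + a^4/24 + a^2 + 3*a + 2*exp(-6*a)/3


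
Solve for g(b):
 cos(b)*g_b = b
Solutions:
 g(b) = C1 + Integral(b/cos(b), b)


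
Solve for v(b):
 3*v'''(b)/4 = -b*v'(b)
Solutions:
 v(b) = C1 + Integral(C2*airyai(-6^(2/3)*b/3) + C3*airybi(-6^(2/3)*b/3), b)


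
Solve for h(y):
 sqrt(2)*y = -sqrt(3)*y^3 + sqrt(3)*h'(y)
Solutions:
 h(y) = C1 + y^4/4 + sqrt(6)*y^2/6


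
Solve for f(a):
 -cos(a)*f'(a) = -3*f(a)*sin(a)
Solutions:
 f(a) = C1/cos(a)^3


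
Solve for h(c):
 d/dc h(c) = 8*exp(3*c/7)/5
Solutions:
 h(c) = C1 + 56*exp(3*c/7)/15


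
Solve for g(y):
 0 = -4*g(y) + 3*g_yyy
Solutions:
 g(y) = C3*exp(6^(2/3)*y/3) + (C1*sin(2^(2/3)*3^(1/6)*y/2) + C2*cos(2^(2/3)*3^(1/6)*y/2))*exp(-6^(2/3)*y/6)


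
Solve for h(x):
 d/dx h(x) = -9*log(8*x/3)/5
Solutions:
 h(x) = C1 - 9*x*log(x)/5 - 27*x*log(2)/5 + 9*x/5 + 9*x*log(3)/5


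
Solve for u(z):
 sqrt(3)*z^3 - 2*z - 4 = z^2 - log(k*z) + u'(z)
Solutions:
 u(z) = C1 + sqrt(3)*z^4/4 - z^3/3 - z^2 + z*log(k*z) - 5*z


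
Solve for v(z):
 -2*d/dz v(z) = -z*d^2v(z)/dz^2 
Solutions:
 v(z) = C1 + C2*z^3


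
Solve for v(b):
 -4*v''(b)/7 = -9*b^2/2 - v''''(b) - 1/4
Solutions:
 v(b) = C1 + C2*b + C3*exp(-2*sqrt(7)*b/7) + C4*exp(2*sqrt(7)*b/7) + 21*b^4/32 + 14*b^2


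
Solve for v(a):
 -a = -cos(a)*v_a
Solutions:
 v(a) = C1 + Integral(a/cos(a), a)


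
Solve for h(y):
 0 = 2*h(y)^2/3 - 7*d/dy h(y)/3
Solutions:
 h(y) = -7/(C1 + 2*y)


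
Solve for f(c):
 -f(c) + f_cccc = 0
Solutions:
 f(c) = C1*exp(-c) + C2*exp(c) + C3*sin(c) + C4*cos(c)


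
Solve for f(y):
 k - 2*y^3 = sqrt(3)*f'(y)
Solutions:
 f(y) = C1 + sqrt(3)*k*y/3 - sqrt(3)*y^4/6


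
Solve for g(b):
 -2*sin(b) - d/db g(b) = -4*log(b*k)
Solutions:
 g(b) = C1 + 4*b*log(b*k) - 4*b + 2*cos(b)


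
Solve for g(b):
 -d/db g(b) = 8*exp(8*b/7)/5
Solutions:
 g(b) = C1 - 7*exp(8*b/7)/5


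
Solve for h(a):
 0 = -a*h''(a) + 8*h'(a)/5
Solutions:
 h(a) = C1 + C2*a^(13/5)


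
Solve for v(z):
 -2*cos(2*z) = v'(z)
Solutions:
 v(z) = C1 - sin(2*z)


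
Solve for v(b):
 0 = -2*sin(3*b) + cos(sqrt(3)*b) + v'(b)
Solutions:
 v(b) = C1 - sqrt(3)*sin(sqrt(3)*b)/3 - 2*cos(3*b)/3


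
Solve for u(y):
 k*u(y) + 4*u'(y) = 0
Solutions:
 u(y) = C1*exp(-k*y/4)


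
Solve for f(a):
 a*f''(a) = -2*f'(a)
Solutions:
 f(a) = C1 + C2/a


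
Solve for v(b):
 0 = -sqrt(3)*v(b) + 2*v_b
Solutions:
 v(b) = C1*exp(sqrt(3)*b/2)


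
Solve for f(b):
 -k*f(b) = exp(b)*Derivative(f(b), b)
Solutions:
 f(b) = C1*exp(k*exp(-b))


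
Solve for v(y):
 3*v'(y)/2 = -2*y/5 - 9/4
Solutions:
 v(y) = C1 - 2*y^2/15 - 3*y/2


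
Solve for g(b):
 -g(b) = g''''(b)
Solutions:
 g(b) = (C1*sin(sqrt(2)*b/2) + C2*cos(sqrt(2)*b/2))*exp(-sqrt(2)*b/2) + (C3*sin(sqrt(2)*b/2) + C4*cos(sqrt(2)*b/2))*exp(sqrt(2)*b/2)


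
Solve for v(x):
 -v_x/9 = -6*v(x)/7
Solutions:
 v(x) = C1*exp(54*x/7)


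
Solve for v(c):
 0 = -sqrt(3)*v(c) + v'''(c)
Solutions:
 v(c) = C3*exp(3^(1/6)*c) + (C1*sin(3^(2/3)*c/2) + C2*cos(3^(2/3)*c/2))*exp(-3^(1/6)*c/2)


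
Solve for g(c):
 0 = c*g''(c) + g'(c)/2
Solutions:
 g(c) = C1 + C2*sqrt(c)


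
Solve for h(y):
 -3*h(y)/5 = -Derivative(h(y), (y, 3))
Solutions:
 h(y) = C3*exp(3^(1/3)*5^(2/3)*y/5) + (C1*sin(3^(5/6)*5^(2/3)*y/10) + C2*cos(3^(5/6)*5^(2/3)*y/10))*exp(-3^(1/3)*5^(2/3)*y/10)


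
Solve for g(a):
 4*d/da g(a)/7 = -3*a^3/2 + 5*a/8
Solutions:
 g(a) = C1 - 21*a^4/32 + 35*a^2/64


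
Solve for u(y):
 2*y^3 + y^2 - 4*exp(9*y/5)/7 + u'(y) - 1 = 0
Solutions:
 u(y) = C1 - y^4/2 - y^3/3 + y + 20*exp(9*y/5)/63


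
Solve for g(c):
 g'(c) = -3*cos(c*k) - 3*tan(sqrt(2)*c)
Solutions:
 g(c) = C1 - 3*Piecewise((sin(c*k)/k, Ne(k, 0)), (c, True)) + 3*sqrt(2)*log(cos(sqrt(2)*c))/2


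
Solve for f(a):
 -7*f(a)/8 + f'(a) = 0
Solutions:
 f(a) = C1*exp(7*a/8)


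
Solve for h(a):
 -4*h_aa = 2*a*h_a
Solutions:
 h(a) = C1 + C2*erf(a/2)


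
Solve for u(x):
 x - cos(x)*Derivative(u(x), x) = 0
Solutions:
 u(x) = C1 + Integral(x/cos(x), x)


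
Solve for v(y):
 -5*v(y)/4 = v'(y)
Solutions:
 v(y) = C1*exp(-5*y/4)


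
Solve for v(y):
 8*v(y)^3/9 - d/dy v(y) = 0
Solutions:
 v(y) = -3*sqrt(2)*sqrt(-1/(C1 + 8*y))/2
 v(y) = 3*sqrt(2)*sqrt(-1/(C1 + 8*y))/2


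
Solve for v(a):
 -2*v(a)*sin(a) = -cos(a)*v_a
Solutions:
 v(a) = C1/cos(a)^2


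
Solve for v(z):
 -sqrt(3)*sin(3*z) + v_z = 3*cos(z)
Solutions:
 v(z) = C1 + 3*sin(z) - sqrt(3)*cos(3*z)/3


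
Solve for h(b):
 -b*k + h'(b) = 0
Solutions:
 h(b) = C1 + b^2*k/2


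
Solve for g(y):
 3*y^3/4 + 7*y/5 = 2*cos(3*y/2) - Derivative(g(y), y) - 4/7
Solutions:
 g(y) = C1 - 3*y^4/16 - 7*y^2/10 - 4*y/7 + 4*sin(3*y/2)/3


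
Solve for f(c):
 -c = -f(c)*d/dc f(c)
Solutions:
 f(c) = -sqrt(C1 + c^2)
 f(c) = sqrt(C1 + c^2)


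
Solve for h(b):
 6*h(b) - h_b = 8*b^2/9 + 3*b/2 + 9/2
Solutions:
 h(b) = C1*exp(6*b) + 4*b^2/27 + 97*b/324 + 1555/1944


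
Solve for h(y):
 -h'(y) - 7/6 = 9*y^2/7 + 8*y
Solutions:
 h(y) = C1 - 3*y^3/7 - 4*y^2 - 7*y/6


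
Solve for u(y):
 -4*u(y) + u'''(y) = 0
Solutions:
 u(y) = C3*exp(2^(2/3)*y) + (C1*sin(2^(2/3)*sqrt(3)*y/2) + C2*cos(2^(2/3)*sqrt(3)*y/2))*exp(-2^(2/3)*y/2)


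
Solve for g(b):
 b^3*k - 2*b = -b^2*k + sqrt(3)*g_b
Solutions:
 g(b) = C1 + sqrt(3)*b^4*k/12 + sqrt(3)*b^3*k/9 - sqrt(3)*b^2/3


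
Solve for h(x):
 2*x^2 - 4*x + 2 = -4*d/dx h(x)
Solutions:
 h(x) = C1 - x^3/6 + x^2/2 - x/2


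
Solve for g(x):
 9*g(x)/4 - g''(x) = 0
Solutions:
 g(x) = C1*exp(-3*x/2) + C2*exp(3*x/2)


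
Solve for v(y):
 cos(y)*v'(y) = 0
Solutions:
 v(y) = C1


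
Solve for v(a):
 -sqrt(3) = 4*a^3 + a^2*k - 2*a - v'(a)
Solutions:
 v(a) = C1 + a^4 + a^3*k/3 - a^2 + sqrt(3)*a


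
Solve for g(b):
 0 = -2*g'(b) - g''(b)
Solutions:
 g(b) = C1 + C2*exp(-2*b)


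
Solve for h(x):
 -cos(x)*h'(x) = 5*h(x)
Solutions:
 h(x) = C1*sqrt(sin(x) - 1)*(sin(x)^2 - 2*sin(x) + 1)/(sqrt(sin(x) + 1)*(sin(x)^2 + 2*sin(x) + 1))


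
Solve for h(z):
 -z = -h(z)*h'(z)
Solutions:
 h(z) = -sqrt(C1 + z^2)
 h(z) = sqrt(C1 + z^2)


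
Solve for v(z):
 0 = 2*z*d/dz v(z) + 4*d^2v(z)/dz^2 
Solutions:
 v(z) = C1 + C2*erf(z/2)


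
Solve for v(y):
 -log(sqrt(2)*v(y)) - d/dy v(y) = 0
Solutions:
 2*Integral(1/(2*log(_y) + log(2)), (_y, v(y))) = C1 - y


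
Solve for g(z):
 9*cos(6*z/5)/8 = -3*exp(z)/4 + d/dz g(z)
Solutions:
 g(z) = C1 + 3*exp(z)/4 + 15*sin(6*z/5)/16
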